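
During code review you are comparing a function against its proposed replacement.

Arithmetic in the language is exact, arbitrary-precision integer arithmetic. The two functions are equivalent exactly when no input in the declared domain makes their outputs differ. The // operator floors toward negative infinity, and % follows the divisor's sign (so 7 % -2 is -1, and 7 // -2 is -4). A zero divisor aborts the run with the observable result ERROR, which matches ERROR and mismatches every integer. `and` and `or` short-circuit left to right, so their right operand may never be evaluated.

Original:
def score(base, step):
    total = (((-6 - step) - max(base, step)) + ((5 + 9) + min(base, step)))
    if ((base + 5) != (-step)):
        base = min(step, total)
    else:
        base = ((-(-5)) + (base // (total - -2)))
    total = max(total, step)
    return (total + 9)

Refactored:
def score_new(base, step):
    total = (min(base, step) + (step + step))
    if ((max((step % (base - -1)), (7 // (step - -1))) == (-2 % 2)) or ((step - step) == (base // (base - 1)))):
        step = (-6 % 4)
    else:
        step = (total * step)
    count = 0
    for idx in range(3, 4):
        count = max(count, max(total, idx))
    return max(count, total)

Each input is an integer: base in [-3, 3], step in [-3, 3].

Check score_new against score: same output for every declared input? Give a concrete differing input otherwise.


There is a counterexample at base=-3, step=-3: 20 on one side, 3 on the other.
score: total = 11; ((base + 5) != (-step)) -> true; base = -3; total = 11; return 20
score_new: total = -9; ((max((step % (base - -1)), (7 // (step - -1))) == (-2 % 2)) or ((step - step) == (base // (base - 1)))) -> true; step = 2; count = 0; [idx=3]; count = 3; return 3
verdict: not equivalent; witness: base=-3, step=-3


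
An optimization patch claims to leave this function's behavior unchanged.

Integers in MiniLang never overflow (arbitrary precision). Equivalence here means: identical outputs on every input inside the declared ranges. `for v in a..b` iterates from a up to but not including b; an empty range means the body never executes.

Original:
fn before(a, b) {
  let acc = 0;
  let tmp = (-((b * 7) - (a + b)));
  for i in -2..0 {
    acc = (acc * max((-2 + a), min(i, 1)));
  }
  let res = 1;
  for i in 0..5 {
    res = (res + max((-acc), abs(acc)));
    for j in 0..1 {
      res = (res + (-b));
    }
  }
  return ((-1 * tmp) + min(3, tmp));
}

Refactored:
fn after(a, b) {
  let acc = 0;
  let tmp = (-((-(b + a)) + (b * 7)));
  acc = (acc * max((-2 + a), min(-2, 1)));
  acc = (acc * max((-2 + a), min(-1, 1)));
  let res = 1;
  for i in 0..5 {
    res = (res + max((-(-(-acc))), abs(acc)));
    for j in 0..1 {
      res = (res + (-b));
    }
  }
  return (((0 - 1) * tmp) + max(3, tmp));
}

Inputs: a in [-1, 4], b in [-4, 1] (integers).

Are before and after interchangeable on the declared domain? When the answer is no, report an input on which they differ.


Try a=-1, b=-4.
before: acc becomes 0; next tmp becomes 23; next at i=-2:; next acc becomes 0; next at i=-1:; next acc becomes 0; next res becomes 1; next at i=0:; next res becomes 1; next at j=0:; next res becomes 5; next at i=1:; next res becomes 5; next at j=0:; next res becomes 9; next at i=2:; next res becomes 9; next at j=0:; next res becomes 13; next at i=3:; next res becomes 13; next at j=0:; next res becomes 17; next at i=4:; next res becomes 17; next at j=0:; next res becomes 21; next final value -20
after: acc becomes 0; next tmp becomes 23; next acc becomes 0; next acc becomes 0; next res becomes 1; next at i=0:; next res becomes 1; next at j=0:; next res becomes 5; next at i=1:; next res becomes 5; next at j=0:; next res becomes 9; next at i=2:; next res becomes 9; next at j=0:; next res becomes 13; next at i=3:; next res becomes 13; next at j=0:; next res becomes 17; next at i=4:; next res becomes 17; next at j=0:; next res becomes 21; next final value 0
-20 and 0 differ, so these are not the same function on this domain.
verdict: not equivalent; witness: a=-1, b=-4


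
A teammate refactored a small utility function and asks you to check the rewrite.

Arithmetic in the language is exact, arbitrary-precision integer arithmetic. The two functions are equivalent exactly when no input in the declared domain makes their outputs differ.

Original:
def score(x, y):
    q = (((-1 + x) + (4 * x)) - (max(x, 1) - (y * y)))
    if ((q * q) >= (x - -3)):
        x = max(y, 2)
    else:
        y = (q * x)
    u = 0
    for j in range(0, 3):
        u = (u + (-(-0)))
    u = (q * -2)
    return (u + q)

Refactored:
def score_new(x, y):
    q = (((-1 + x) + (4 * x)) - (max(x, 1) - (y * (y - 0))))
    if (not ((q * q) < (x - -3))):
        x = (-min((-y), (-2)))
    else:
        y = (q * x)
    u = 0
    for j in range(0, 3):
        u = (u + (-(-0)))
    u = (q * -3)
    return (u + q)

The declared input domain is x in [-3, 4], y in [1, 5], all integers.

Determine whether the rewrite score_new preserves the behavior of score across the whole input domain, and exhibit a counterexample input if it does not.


At x=-3, y=1: score gives 16, score_new gives 32.
verdict: not equivalent; witness: x=-3, y=1


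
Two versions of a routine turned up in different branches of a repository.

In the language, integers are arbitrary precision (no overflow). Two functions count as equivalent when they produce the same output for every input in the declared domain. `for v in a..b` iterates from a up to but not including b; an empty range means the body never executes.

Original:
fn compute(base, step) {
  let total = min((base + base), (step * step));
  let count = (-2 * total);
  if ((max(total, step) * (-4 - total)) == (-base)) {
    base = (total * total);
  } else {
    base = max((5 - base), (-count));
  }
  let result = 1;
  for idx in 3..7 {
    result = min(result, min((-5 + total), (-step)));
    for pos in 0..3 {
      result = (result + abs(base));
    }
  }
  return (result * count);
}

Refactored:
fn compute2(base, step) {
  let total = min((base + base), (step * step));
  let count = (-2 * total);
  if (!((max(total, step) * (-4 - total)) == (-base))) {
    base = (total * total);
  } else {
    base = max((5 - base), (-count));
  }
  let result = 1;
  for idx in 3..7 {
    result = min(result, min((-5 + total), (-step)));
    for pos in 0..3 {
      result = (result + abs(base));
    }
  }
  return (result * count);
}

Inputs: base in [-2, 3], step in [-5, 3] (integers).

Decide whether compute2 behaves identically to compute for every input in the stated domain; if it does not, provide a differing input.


These are not equivalent — on base=-2, step=-5 the outputs split (96 vs 312).
compute: total = -4; count = 8; ((max(total, step) * (-4 - total)) == (-base)) -> false; base = 7; result = 1; [idx=3]; result = -9; [pos=0]; result = -2; [pos=1]; result = 5; [pos=2]; result = 12; [idx=4]; result = -9; [pos=0]; result = -2; [pos=1]; result = 5; [pos=2]; result = 12; [idx=5]; result = -9; [pos=0]; result = -2; [pos=1]; result = 5; [pos=2]; result = 12; [idx=6]; result = -9; [pos=0]; result = -2; [pos=1]; result = 5; [pos=2]; result = 12; return 96
compute2: total = -4; count = 8; (!((max(total, step) * (-4 - total)) == (-base))) -> true; base = 16; result = 1; [idx=3]; result = -9; [pos=0]; result = 7; [pos=1]; result = 23; [pos=2]; result = 39; [idx=4]; result = -9; [pos=0]; result = 7; [pos=1]; result = 23; [pos=2]; result = 39; [idx=5]; result = -9; [pos=0]; result = 7; [pos=1]; result = 23; [pos=2]; result = 39; [idx=6]; result = -9; [pos=0]; result = 7; [pos=1]; result = 23; [pos=2]; result = 39; return 312
verdict: not equivalent; witness: base=-2, step=-5


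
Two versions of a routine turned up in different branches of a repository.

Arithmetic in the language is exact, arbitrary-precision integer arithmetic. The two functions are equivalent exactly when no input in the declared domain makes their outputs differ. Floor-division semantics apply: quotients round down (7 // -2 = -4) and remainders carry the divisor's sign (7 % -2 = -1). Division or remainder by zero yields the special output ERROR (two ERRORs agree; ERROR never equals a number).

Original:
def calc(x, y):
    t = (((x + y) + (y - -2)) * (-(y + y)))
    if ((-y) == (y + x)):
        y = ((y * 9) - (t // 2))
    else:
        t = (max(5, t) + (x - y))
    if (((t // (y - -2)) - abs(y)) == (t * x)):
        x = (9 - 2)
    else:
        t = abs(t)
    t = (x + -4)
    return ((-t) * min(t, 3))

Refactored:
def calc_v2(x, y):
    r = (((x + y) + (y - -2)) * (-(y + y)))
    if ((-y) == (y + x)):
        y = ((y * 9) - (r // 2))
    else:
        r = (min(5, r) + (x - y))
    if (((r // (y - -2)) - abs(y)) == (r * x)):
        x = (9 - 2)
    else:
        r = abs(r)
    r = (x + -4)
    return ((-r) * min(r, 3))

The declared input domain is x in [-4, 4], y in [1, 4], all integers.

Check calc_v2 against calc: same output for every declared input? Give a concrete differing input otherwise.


The rewrite breaks on x=-2, y=2, where the results are -9 and -36.
calc: t := -16 | ((-y) == (y + x)): false | t := 1 | (((t // (y - -2)) - abs(y)) == (t * x)): true | x := 7 | t := 3 | result -9
calc_v2: r := -16 | ((-y) == (y + x)): false | r := -20 | (((r // (y - -2)) - abs(y)) == (r * x)): false | r := 20 | r := -6 | result -36
verdict: not equivalent; witness: x=-2, y=2


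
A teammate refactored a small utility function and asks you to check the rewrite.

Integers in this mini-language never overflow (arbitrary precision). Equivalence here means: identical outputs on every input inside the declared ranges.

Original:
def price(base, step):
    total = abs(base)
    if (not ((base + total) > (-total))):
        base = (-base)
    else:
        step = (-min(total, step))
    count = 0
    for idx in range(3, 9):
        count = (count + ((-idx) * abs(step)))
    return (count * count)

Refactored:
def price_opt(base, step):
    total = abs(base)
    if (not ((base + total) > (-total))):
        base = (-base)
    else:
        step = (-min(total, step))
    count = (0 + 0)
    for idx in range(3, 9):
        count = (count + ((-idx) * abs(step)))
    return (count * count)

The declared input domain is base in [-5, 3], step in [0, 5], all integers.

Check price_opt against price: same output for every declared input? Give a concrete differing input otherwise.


Although constant usage differs, plus arithmetic usage differs, 54/54 inputs agree.
verdict: equivalent


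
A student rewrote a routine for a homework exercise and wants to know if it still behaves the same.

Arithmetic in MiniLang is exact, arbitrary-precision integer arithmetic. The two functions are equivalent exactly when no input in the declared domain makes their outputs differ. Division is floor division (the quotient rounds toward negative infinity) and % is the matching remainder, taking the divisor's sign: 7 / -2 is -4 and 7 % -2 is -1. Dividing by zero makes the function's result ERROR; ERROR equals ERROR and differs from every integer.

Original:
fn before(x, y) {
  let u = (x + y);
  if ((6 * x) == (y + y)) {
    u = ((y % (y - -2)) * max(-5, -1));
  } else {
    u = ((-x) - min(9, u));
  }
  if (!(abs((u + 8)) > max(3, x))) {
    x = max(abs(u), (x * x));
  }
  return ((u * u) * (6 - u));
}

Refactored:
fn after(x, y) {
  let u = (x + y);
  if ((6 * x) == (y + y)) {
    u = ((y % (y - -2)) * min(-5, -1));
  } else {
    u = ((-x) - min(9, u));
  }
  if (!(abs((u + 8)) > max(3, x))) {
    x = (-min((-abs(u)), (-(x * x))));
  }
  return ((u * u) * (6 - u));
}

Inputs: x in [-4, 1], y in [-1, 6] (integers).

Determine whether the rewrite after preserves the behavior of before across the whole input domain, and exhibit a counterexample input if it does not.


There is a counterexample at x=1, y=3: 81 on one side, 4725 on the other.
before: u becomes 4; next ((6 * x) == (y + y)) evaluates to true; next u becomes -3; next (!(abs((u + 8)) > max(3, x))) evaluates to false; next final value 81
after: u becomes 4; next ((6 * x) == (y + y)) evaluates to true; next u becomes -15; next (!(abs((u + 8)) > max(3, x))) evaluates to false; next final value 4725
verdict: not equivalent; witness: x=1, y=3


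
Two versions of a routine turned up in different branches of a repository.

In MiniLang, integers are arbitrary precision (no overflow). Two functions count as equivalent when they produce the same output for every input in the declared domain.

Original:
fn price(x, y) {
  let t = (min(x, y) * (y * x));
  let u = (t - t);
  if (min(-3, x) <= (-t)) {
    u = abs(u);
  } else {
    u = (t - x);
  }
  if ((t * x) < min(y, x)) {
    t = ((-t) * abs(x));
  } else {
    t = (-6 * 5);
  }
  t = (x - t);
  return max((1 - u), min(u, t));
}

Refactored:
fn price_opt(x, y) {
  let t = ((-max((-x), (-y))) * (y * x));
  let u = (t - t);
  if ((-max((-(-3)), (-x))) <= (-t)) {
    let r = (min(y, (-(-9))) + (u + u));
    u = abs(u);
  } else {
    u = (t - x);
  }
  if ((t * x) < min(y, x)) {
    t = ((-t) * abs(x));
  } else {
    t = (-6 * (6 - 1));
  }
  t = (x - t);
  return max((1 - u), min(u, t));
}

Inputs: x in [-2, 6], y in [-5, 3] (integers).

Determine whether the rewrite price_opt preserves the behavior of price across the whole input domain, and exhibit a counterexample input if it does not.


Behavior is preserved: although local variable names differ, statement counts differ, arithmetic usage differs, min/max/abs usage differs, constant usage differs, the outputs never diverge.
As a probe, take x=2, y=-1: price runs t = 2; u = 0; (min(-3, x) <= (-t)) -> true; u = 0; ((t * x) < min(y, x)) -> false; t = -30; t = 32; return 1; price_opt runs t = 2; u = 0; ((-max((-(-3)), (-x))) <= (-t)) -> true; r = -1; u = 0; ((t * x) < min(y, x)) -> false; t = -30; t = 32; return 1; both end at 1.
Across all 81 domain points the two functions coincide.
verdict: equivalent


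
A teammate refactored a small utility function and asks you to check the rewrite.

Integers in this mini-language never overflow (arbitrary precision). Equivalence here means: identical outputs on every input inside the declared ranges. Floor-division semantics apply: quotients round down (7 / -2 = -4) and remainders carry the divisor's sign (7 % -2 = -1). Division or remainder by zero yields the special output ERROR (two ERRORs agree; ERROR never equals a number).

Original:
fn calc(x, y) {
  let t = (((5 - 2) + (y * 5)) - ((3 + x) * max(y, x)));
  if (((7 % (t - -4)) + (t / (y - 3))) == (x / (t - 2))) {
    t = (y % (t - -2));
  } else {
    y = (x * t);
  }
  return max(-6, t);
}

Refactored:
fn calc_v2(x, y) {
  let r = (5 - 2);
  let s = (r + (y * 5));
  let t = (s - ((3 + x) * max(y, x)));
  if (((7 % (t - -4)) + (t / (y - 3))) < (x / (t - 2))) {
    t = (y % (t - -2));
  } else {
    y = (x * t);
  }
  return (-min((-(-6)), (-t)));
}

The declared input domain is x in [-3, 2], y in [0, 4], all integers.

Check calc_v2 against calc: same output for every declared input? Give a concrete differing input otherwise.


These are not equivalent — on x=-3, y=2 the outputs split (13 vs 2).
calc: t=13, then (((7 % (t - -4)) + (t / (y - 3))) == (x / (t - 2))) is false, then y=-39, then returns 13
calc_v2: r=3, then s=13, then t=13, then (((7 % (t - -4)) + (t / (y - 3))) < (x / (t - 2))) is true, then t=2, then returns 2
verdict: not equivalent; witness: x=-3, y=2


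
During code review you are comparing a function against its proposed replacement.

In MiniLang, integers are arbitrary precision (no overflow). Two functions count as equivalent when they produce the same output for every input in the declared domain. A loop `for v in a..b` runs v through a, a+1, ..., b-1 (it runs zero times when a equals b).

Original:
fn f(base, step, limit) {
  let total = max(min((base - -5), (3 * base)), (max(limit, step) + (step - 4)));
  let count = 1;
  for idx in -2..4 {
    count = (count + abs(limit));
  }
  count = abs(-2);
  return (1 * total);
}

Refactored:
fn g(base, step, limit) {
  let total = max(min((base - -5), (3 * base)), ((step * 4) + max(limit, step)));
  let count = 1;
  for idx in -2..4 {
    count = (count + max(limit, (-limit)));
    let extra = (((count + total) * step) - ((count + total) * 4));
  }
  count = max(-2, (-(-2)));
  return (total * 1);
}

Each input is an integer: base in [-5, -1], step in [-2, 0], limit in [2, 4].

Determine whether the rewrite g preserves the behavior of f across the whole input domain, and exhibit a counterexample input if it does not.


These are not equivalent — on base=-5, step=-2, limit=2 the outputs split (-4 vs -6).
f: total becomes -4; next count becomes 1; next at idx=-2:; next count becomes 3; next at idx=-1:; next count becomes 5; next at idx=0:; next count becomes 7; next at idx=1:; next count becomes 9; next at idx=2:; next count becomes 11; next at idx=3:; next count becomes 13; next count becomes 2; next final value -4
g: total becomes -6; next count becomes 1; next at idx=-2:; next count becomes 3; next extra becomes 18; next at idx=-1:; next count becomes 5; next extra becomes 6; next at idx=0:; next count becomes 7; next extra becomes -6; next at idx=1:; next count becomes 9; next extra becomes -18; next at idx=2:; next count becomes 11; next extra becomes -30; next at idx=3:; next count becomes 13; next extra becomes -42; next count becomes 2; next final value -6
verdict: not equivalent; witness: base=-5, step=-2, limit=2


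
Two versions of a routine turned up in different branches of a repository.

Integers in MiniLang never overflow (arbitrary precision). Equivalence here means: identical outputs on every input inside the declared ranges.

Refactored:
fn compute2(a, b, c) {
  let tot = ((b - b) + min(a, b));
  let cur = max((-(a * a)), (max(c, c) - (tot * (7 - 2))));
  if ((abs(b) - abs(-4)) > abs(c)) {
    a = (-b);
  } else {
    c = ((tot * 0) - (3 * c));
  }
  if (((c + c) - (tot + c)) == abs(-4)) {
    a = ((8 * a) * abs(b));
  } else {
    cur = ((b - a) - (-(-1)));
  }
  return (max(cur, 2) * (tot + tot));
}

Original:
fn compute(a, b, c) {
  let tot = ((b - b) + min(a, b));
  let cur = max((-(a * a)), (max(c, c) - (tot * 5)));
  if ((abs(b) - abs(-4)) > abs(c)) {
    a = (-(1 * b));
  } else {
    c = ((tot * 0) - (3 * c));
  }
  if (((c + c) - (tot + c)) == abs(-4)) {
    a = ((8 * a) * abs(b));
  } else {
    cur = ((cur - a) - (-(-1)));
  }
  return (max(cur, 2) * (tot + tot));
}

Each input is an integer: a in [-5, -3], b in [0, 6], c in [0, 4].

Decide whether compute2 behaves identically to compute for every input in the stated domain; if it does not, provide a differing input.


Consider the input a=-5, b=0, c=0.
compute: tot = -5; cur = 25; ((abs(b) - abs(-4)) > abs(c)) -> false; c = 0; (((c + c) - (tot + c)) == abs(-4)) -> false; cur = 29; return -290
compute2: tot = -5; cur = 25; ((abs(b) - abs(-4)) > abs(c)) -> false; c = 0; (((c + c) - (tot + c)) == abs(-4)) -> false; cur = 4; return -40
-290 != -40, so the rewrite changes behavior.
verdict: not equivalent; witness: a=-5, b=0, c=0


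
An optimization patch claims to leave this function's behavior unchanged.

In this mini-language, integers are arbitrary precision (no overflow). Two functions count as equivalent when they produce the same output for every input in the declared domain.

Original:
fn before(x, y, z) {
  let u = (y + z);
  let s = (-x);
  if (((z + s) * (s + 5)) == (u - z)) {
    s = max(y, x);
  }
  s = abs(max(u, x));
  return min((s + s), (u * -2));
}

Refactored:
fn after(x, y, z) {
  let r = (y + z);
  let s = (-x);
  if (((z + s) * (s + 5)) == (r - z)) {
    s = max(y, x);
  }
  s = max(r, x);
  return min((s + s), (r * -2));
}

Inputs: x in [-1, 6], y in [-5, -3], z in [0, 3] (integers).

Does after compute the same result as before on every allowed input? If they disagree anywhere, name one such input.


Run the pair on x=-1, y=-5, z=0.
before: u=-5, then s=1, then (((z + s) * (s + 5)) == (u - z)) is false, then s=1, then returns 2
after: r=-5, then s=1, then (((z + s) * (s + 5)) == (r - z)) is false, then s=-1, then returns -2
2 against -2: the behavior changed.
verdict: not equivalent; witness: x=-1, y=-5, z=0


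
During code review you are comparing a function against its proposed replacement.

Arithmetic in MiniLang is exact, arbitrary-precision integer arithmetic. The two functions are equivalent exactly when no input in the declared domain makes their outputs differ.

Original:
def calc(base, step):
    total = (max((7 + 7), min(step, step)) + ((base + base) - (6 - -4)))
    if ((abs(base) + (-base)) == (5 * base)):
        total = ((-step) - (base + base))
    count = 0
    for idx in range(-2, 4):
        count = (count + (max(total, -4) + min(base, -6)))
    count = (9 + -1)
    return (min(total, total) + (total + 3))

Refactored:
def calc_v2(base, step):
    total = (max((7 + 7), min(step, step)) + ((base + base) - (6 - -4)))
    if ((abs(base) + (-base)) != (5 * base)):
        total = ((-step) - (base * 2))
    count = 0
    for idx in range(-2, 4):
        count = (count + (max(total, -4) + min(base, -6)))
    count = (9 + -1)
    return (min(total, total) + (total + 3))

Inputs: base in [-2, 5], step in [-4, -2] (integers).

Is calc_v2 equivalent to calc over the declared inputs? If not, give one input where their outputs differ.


These are not equivalent — on base=-2, step=-4 the outputs split (3 vs 19).
calc: total = 0; ((abs(base) + (-base)) == (5 * base)) -> false; count = 0; [idx=-2]; count = -6; [idx=-1]; count = -12; [idx=0]; count = -18; [idx=1]; count = -24; [idx=2]; count = -30; [idx=3]; count = -36; count = 8; return 3
calc_v2: total = 0; ((abs(base) + (-base)) != (5 * base)) -> true; total = 8; count = 0; [idx=-2]; count = 2; [idx=-1]; count = 4; [idx=0]; count = 6; [idx=1]; count = 8; [idx=2]; count = 10; [idx=3]; count = 12; count = 8; return 19
verdict: not equivalent; witness: base=-2, step=-4


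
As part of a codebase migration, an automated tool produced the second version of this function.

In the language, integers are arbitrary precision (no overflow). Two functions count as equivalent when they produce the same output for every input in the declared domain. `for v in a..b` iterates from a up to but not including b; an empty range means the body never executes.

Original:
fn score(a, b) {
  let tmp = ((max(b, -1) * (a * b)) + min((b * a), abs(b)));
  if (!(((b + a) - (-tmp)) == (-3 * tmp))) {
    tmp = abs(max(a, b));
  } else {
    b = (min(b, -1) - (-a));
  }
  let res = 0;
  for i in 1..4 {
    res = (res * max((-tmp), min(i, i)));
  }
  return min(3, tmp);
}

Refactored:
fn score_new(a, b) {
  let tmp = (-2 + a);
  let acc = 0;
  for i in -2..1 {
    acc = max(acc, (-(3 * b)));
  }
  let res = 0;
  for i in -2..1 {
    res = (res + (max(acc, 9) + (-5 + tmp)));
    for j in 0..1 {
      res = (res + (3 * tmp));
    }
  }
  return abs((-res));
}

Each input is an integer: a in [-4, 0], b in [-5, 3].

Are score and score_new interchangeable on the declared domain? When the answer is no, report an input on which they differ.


These are not equivalent — on a=-4, b=-5 the outputs split (3 vs 42).
score: tmp becomes -15; next (!(((b + a) - (-tmp)) == (-3 * tmp))) evaluates to true; next tmp becomes 4; next res becomes 0; next at i=1:; next res becomes 0; next at i=2:; next res becomes 0; next at i=3:; next res becomes 0; next final value 3
score_new: tmp becomes -6; next acc becomes 0; next at i=-2:; next acc becomes 15; next at i=-1:; next acc becomes 15; next at i=0:; next acc becomes 15; next res becomes 0; next at i=-2:; next res becomes 4; next at j=0:; next res becomes -14; next at i=-1:; next res becomes -10; next at j=0:; next res becomes -28; next at i=0:; next res becomes -24; next at j=0:; next res becomes -42; next final value 42
verdict: not equivalent; witness: a=-4, b=-5


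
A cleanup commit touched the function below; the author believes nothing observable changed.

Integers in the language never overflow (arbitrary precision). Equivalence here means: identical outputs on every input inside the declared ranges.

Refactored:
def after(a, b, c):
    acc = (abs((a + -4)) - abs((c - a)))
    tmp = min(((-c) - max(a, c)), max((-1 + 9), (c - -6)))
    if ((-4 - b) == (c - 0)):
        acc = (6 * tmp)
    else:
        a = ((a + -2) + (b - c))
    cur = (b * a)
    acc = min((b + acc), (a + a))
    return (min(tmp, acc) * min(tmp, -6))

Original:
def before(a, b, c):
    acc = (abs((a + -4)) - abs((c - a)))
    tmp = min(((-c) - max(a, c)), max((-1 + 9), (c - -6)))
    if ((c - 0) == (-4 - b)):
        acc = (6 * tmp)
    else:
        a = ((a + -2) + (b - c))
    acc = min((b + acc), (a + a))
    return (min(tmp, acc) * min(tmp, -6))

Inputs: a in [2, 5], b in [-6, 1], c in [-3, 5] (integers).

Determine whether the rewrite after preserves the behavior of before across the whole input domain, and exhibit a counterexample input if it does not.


Reading the diff, among the changes: local variable names differ; and arithmetic usage differs; and statement counts differ.
Tracing a=5, b=-2, c=2: before: acc becomes -2; next tmp becomes -7; next ((c - 0) == (-4 - b)) evaluates to false; next a becomes -1; next acc becomes -4; next final value 49 | after: acc becomes -2; next tmp becomes -7; next ((-4 - b) == (c - 0)) evaluates to false; next a becomes -1; next cur becomes 2; next acc becomes -4; next final value 49 — matching result 49.
Every one of the 288 inputs gives matching results.
verdict: equivalent


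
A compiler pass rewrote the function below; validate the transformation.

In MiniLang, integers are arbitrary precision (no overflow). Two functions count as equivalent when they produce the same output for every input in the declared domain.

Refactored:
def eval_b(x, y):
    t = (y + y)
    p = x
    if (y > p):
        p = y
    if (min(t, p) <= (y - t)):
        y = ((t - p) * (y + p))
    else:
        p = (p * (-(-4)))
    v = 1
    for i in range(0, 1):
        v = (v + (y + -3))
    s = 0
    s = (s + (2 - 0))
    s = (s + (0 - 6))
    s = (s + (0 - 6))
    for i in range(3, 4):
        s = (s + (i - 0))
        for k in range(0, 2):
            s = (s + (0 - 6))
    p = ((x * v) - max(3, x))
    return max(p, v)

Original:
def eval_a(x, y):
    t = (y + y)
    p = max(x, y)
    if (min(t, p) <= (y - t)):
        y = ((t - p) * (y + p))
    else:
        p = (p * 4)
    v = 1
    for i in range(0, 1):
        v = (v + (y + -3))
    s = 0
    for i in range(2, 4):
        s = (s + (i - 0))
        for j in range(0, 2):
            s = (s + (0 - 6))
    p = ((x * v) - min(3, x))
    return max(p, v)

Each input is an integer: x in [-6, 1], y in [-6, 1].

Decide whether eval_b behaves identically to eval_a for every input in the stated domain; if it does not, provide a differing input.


Take x=-6, y=-1.
eval_a: t=-2, then p=-1, then (min(t, p) <= (y - t)) is true, then y=2, then v=1, then (i=0), then v=0, then s=0, then (i=2), then s=2, then (j=0), then s=-4, then (j=1), then s=-10, then (i=3), then s=-7, then (j=0), then s=-13, then (j=1), then s=-19, then p=6, then returns 6
eval_b: t=-2, then p=-6, then (y > p) is true, then p=-1, then (min(t, p) <= (y - t)) is true, then y=2, then v=1, then (i=0), then v=0, then s=0, then s=2, then s=-4, then s=-10, then (i=3), then s=-7, then (k=0), then s=-13, then (k=1), then s=-19, then p=-3, then returns 0
6 != 0, so the rewrite changes behavior.
verdict: not equivalent; witness: x=-6, y=-1


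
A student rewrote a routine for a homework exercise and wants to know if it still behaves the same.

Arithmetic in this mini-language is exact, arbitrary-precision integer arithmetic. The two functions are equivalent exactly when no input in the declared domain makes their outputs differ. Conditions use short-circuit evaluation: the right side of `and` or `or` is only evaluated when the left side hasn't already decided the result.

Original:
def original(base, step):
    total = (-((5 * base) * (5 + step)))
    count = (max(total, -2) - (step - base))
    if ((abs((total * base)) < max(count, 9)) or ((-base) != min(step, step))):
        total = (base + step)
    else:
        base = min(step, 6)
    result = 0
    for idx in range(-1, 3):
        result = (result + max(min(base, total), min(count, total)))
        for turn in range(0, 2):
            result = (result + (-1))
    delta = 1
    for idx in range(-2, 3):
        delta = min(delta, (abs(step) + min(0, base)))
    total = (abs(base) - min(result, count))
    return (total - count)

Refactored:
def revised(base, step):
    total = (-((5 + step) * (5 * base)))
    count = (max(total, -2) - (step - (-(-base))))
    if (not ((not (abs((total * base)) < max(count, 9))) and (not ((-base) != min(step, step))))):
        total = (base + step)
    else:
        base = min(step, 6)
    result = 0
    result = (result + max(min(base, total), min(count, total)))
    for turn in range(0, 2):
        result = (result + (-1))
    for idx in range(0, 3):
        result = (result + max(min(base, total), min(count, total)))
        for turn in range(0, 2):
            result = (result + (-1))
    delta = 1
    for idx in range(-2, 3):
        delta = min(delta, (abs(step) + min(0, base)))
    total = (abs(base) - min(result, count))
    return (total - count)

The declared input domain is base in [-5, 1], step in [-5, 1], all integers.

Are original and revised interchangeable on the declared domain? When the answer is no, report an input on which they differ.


The two are interchangeable: min/max/abs usage differs; arithmetic usage differs; boolean connective usage differs; loop structure differs; statement counts differ; constant usage differs, and every declared input agrees.
Tracing base=-5, step=-3: original: total=50, then count=48, then ((abs((total * base)) < max(count, 9)) or ((-base) != min(step, step))) is true, then total=-8, then result=0, then (idx=-1), then result=-8, then (turn=0), then result=-9, then (turn=1), then result=-10, then (idx=0), then result=-18, then (turn=0), then result=-19, then (turn=1), then result=-20, then (idx=1), then result=-28, then (turn=0), then result=-29, then (turn=1), then result=-30, then (idx=2), then result=-38, then (turn=0), then result=-39, then (turn=1), then result=-40, then delta=1, then (idx=-2), then delta=-2, then (idx=-1), then delta=-2, then (idx=0), then delta=-2, then (idx=1), then delta=-2, then (idx=2), then delta=-2, then total=45, then returns -3 | revised: total=50, then count=48, then (not ((not (abs((total * base)) < max(count, 9))) and (not ((-base) != min(step, step))))) is true, then total=-8, then result=0, then result=-8, then (turn=0), then result=-9, then (turn=1), then result=-10, then (idx=0), then result=-18, then (turn=0), then result=-19, then (turn=1), then result=-20, then (idx=1), then result=-28, then (turn=0), then result=-29, then (turn=1), then result=-30, then (idx=2), then result=-38, then (turn=0), then result=-39, then (turn=1), then result=-40, then delta=1, then (idx=-2), then delta=-2, then (idx=-1), then delta=-2, then (idx=0), then delta=-2, then (idx=1), then delta=-2, then (idx=2), then delta=-2, then total=45, then returns -3 — matching result -3.
Across all 49 domain points the two functions coincide.
verdict: equivalent


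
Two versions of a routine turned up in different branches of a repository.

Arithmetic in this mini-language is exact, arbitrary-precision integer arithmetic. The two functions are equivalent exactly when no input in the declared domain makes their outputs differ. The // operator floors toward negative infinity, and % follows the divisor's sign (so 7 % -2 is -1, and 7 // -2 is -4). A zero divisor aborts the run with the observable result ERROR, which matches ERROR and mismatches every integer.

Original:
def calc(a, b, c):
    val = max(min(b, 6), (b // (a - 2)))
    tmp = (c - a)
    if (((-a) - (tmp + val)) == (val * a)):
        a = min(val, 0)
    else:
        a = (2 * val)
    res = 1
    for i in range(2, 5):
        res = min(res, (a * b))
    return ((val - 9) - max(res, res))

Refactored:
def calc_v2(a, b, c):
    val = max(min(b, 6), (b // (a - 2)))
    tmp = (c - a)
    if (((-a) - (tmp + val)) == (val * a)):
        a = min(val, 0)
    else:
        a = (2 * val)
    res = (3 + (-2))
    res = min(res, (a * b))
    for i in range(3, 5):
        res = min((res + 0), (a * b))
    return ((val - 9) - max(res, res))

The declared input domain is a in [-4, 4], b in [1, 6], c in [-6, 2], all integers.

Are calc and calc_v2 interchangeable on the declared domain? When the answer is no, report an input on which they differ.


Reading the diff, among the changes: loop structure differs, plus arithmetic usage differs, plus constant usage differs, plus min/max/abs usage differs, plus statement counts differ.
Spot check at a=-4, b=5, c=-3 — calc: val becomes 5; next tmp becomes 1; next (((-a) - (tmp + val)) == (val * a)) evaluates to false; next a becomes 10; next res becomes 1; next at i=2:; next res becomes 1; next at i=3:; next res becomes 1; next at i=4:; next res becomes 1; next final value -5. calc_v2: val becomes 5; next tmp becomes 1; next (((-a) - (tmp + val)) == (val * a)) evaluates to false; next a becomes 10; next res becomes 1; next res becomes 1; next at i=3:; next res becomes 1; next at i=4:; next res becomes 1; next final value -5. Both give -5.
Across all 486 domain points the two functions coincide.
verdict: equivalent


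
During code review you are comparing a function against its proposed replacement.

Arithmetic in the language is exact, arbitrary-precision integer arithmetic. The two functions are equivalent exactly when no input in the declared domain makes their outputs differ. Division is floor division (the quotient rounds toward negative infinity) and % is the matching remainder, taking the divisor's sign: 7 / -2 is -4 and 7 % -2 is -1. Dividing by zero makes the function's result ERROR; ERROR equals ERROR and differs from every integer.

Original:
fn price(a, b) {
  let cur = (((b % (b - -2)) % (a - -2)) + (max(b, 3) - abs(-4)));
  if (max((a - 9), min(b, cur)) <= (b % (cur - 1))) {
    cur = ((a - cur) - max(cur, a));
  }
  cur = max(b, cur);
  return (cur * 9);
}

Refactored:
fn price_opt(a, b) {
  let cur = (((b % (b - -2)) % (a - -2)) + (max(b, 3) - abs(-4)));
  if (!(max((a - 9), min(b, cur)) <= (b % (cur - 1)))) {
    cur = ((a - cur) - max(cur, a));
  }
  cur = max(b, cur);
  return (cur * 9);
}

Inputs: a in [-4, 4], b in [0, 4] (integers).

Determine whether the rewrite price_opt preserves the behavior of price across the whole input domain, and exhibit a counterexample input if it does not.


Run the pair on a=-1, b=0.
price: cur := -1 | (max((a - 9), min(b, cur)) <= (b % (cur - 1))): true | cur := 1 | cur := 1 | result 9
price_opt: cur := -1 | (!(max((a - 9), min(b, cur)) <= (b % (cur - 1)))): false | cur := 0 | result 0
9 and 0 differ, so these are not the same function on this domain.
verdict: not equivalent; witness: a=-1, b=0


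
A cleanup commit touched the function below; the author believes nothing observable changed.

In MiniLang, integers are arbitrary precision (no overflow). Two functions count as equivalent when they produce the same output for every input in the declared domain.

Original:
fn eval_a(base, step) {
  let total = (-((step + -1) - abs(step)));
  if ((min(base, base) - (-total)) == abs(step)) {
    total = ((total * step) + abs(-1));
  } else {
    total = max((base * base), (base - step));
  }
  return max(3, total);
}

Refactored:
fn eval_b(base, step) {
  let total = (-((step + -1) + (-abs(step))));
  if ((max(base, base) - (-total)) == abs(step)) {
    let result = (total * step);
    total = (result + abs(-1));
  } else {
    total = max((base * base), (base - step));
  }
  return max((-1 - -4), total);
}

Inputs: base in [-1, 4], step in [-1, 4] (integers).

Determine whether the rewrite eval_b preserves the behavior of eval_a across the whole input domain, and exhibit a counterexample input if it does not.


Equivalent. The one real change (`min(base, base)` became `max(base, base)`) has no effect anywhere in the declared ranges.
Checked all 36 inputs in the declared domain: the outputs agree on every one.
Spot check at base=2, step=3 — eval_a: total = 1; ((min(base, base) - (-total)) == abs(step)) -> true; total = 4; return 4. eval_b: total = 1; ((max(base, base) - (-total)) == abs(step)) -> true; result = 3; total = 4; return 4. Both give 4.
verdict: equivalent


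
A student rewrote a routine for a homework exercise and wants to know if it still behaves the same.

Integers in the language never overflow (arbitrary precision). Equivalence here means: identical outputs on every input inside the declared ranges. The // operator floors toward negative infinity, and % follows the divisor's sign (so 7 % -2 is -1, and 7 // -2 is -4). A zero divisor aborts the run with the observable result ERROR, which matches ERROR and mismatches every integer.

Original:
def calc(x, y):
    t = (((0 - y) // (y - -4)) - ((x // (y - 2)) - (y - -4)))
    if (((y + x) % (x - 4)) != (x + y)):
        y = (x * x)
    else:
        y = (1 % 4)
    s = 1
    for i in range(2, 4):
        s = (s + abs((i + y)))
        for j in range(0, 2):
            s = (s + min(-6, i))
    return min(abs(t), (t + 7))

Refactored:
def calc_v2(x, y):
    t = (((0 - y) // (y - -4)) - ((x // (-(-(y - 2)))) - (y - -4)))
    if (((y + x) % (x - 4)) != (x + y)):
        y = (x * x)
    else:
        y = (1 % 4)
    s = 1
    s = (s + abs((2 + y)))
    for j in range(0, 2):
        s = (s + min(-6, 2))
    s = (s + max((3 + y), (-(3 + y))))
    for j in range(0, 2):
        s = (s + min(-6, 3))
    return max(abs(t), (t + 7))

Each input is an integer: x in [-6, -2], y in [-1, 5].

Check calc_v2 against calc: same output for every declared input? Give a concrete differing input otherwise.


Consider the input x=-6, y=-1.
calc: t becomes 1; next (((y + x) % (x - 4)) != (x + y)) evaluates to false; next y becomes 1; next s becomes 1; next at i=2:; next s becomes 4; next at j=0:; next s becomes -2; next at j=1:; next s becomes -8; next at i=3:; next s becomes -4; next at j=0:; next s becomes -10; next at j=1:; next s becomes -16; next final value 1
calc_v2: t becomes 1; next (((y + x) % (x - 4)) != (x + y)) evaluates to false; next y becomes 1; next s becomes 1; next s becomes 4; next at j=0:; next s becomes -2; next at j=1:; next s becomes -8; next s becomes -4; next at j=0:; next s becomes -10; next at j=1:; next s becomes -16; next final value 8
1 vs 8 — the two versions disagree here.
verdict: not equivalent; witness: x=-6, y=-1


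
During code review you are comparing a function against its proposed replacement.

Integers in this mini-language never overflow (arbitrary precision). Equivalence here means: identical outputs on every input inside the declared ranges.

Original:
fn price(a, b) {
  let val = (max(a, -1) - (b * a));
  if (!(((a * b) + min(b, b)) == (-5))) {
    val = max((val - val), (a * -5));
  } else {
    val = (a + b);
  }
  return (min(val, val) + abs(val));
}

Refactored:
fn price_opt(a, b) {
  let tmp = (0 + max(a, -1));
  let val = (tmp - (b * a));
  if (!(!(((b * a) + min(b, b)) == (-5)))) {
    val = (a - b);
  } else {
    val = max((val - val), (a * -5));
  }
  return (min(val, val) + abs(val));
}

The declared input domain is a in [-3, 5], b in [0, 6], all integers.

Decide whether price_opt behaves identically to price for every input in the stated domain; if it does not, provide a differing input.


Run the pair on a=-2, b=5.
price: val becomes 9; next (!(((a * b) + min(b, b)) == (-5))) evaluates to false; next val becomes 3; next final value 6
price_opt: tmp becomes -1; next val becomes 9; next (!(!(((b * a) + min(b, b)) == (-5)))) evaluates to true; next val becomes -7; next final value 0
6 != 0, so the rewrite changes behavior.
verdict: not equivalent; witness: a=-2, b=5


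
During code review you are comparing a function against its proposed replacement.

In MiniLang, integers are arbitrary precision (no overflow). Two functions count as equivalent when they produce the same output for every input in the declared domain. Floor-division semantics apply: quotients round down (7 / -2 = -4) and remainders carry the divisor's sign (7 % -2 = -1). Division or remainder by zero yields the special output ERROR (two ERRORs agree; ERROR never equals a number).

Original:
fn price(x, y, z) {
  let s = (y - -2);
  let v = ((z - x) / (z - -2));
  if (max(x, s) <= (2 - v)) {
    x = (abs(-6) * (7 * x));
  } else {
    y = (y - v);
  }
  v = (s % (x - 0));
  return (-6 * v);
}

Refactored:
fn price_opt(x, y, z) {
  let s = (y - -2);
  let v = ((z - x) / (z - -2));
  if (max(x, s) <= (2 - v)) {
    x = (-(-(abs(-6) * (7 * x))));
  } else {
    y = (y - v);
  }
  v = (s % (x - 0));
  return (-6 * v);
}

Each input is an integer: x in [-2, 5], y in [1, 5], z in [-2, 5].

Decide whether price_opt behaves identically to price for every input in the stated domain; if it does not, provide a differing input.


Comparing the listings, the differences include: same computation, different form.
As a probe, take x=1, y=4, z=4: price runs s = 6; v = 0; (max(x, s) <= (2 - v)) -> false; y = 4; v = 0; return 0; price_opt runs s = 6; v = 0; (max(x, s) <= (2 - v)) -> false; y = 4; v = 0; return 0; both end at 0.
Sweeping the whole domain (320 inputs) finds no disagreement.
verdict: equivalent
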